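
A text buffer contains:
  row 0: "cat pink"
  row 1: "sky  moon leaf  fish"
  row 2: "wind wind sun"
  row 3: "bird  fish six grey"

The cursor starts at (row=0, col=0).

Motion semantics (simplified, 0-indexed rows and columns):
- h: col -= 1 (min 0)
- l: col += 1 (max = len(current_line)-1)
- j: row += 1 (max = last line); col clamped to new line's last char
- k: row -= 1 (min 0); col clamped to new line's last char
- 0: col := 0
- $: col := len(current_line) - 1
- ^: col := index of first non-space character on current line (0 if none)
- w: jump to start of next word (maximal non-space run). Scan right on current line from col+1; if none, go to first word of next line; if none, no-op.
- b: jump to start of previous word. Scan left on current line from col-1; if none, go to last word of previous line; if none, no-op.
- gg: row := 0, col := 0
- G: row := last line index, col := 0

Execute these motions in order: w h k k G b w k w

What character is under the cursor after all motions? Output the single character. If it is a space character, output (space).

Answer: w

Derivation:
After 1 (w): row=0 col=4 char='p'
After 2 (h): row=0 col=3 char='_'
After 3 (k): row=0 col=3 char='_'
After 4 (k): row=0 col=3 char='_'
After 5 (G): row=3 col=0 char='b'
After 6 (b): row=2 col=10 char='s'
After 7 (w): row=3 col=0 char='b'
After 8 (k): row=2 col=0 char='w'
After 9 (w): row=2 col=5 char='w'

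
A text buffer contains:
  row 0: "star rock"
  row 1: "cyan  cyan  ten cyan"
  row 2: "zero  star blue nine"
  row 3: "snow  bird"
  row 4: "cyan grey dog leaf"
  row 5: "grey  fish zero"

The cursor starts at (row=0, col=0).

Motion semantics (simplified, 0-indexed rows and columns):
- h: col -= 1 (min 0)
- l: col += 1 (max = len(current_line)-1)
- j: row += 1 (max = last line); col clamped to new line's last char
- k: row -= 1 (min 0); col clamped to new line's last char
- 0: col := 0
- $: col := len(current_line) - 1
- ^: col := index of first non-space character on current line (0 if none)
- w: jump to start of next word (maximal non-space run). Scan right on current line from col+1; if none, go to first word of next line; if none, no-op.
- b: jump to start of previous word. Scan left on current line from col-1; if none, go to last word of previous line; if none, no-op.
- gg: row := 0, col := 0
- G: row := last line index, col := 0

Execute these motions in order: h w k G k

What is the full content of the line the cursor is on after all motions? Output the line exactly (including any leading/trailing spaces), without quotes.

Answer: cyan grey dog leaf

Derivation:
After 1 (h): row=0 col=0 char='s'
After 2 (w): row=0 col=5 char='r'
After 3 (k): row=0 col=5 char='r'
After 4 (G): row=5 col=0 char='g'
After 5 (k): row=4 col=0 char='c'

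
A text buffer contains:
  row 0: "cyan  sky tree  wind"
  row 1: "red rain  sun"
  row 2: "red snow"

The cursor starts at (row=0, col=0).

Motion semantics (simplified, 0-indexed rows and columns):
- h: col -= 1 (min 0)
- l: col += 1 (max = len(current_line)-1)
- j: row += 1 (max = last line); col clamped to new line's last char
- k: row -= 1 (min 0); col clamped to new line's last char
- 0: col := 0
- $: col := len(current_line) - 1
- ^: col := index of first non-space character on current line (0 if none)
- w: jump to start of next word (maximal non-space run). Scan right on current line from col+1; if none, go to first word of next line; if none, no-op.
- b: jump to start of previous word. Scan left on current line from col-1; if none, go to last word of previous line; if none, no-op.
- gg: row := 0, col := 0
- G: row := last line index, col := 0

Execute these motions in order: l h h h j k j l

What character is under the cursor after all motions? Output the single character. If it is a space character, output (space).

Answer: e

Derivation:
After 1 (l): row=0 col=1 char='y'
After 2 (h): row=0 col=0 char='c'
After 3 (h): row=0 col=0 char='c'
After 4 (h): row=0 col=0 char='c'
After 5 (j): row=1 col=0 char='r'
After 6 (k): row=0 col=0 char='c'
After 7 (j): row=1 col=0 char='r'
After 8 (l): row=1 col=1 char='e'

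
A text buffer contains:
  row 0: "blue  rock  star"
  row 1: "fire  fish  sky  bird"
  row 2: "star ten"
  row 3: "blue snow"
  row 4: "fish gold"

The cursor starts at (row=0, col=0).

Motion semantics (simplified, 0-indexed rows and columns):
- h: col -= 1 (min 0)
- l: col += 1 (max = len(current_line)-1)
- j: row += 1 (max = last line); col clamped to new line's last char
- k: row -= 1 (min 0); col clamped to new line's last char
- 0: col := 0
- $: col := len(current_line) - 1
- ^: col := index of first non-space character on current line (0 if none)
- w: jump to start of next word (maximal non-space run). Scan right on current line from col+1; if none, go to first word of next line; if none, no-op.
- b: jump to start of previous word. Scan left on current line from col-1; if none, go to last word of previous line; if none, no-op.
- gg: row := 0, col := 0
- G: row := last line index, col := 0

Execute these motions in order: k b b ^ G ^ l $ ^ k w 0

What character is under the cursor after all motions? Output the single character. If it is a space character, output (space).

Answer: b

Derivation:
After 1 (k): row=0 col=0 char='b'
After 2 (b): row=0 col=0 char='b'
After 3 (b): row=0 col=0 char='b'
After 4 (^): row=0 col=0 char='b'
After 5 (G): row=4 col=0 char='f'
After 6 (^): row=4 col=0 char='f'
After 7 (l): row=4 col=1 char='i'
After 8 ($): row=4 col=8 char='d'
After 9 (^): row=4 col=0 char='f'
After 10 (k): row=3 col=0 char='b'
After 11 (w): row=3 col=5 char='s'
After 12 (0): row=3 col=0 char='b'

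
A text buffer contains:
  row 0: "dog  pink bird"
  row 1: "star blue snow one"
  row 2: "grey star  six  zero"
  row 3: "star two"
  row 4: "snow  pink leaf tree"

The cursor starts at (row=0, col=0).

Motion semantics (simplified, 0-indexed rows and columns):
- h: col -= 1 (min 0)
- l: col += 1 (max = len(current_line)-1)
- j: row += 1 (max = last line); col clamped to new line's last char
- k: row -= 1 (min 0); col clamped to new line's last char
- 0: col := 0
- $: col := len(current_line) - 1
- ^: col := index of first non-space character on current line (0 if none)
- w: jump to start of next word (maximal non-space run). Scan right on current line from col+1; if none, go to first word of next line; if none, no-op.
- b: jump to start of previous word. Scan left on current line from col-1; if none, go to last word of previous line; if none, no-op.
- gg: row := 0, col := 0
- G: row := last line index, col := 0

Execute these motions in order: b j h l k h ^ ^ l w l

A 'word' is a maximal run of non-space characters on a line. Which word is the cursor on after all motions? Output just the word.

After 1 (b): row=0 col=0 char='d'
After 2 (j): row=1 col=0 char='s'
After 3 (h): row=1 col=0 char='s'
After 4 (l): row=1 col=1 char='t'
After 5 (k): row=0 col=1 char='o'
After 6 (h): row=0 col=0 char='d'
After 7 (^): row=0 col=0 char='d'
After 8 (^): row=0 col=0 char='d'
After 9 (l): row=0 col=1 char='o'
After 10 (w): row=0 col=5 char='p'
After 11 (l): row=0 col=6 char='i'

Answer: pink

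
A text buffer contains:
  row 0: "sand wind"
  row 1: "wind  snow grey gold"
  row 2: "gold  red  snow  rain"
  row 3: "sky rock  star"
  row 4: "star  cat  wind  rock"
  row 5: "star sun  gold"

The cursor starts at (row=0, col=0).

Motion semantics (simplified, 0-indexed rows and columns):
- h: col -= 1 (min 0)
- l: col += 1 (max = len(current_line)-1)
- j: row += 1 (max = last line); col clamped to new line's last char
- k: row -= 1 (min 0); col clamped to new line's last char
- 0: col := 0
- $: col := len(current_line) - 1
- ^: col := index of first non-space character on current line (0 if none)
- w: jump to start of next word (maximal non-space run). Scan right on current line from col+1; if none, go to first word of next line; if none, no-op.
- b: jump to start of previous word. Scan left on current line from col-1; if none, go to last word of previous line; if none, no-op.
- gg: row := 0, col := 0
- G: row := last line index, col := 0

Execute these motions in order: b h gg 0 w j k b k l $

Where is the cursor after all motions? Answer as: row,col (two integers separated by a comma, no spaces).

After 1 (b): row=0 col=0 char='s'
After 2 (h): row=0 col=0 char='s'
After 3 (gg): row=0 col=0 char='s'
After 4 (0): row=0 col=0 char='s'
After 5 (w): row=0 col=5 char='w'
After 6 (j): row=1 col=5 char='_'
After 7 (k): row=0 col=5 char='w'
After 8 (b): row=0 col=0 char='s'
After 9 (k): row=0 col=0 char='s'
After 10 (l): row=0 col=1 char='a'
After 11 ($): row=0 col=8 char='d'

Answer: 0,8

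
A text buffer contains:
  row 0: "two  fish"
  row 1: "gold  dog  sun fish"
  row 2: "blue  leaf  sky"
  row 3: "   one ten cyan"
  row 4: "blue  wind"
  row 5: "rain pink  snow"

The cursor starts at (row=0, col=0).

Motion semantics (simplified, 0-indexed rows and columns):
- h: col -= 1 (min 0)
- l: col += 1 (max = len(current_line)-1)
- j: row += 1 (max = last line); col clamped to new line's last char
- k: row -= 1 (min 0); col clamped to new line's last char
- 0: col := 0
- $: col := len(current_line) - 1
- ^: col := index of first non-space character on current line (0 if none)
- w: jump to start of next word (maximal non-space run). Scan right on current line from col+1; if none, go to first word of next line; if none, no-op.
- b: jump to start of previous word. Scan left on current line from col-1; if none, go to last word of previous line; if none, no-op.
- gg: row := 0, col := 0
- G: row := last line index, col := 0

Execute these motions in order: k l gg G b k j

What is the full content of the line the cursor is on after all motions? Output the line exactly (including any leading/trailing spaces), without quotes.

After 1 (k): row=0 col=0 char='t'
After 2 (l): row=0 col=1 char='w'
After 3 (gg): row=0 col=0 char='t'
After 4 (G): row=5 col=0 char='r'
After 5 (b): row=4 col=6 char='w'
After 6 (k): row=3 col=6 char='_'
After 7 (j): row=4 col=6 char='w'

Answer: blue  wind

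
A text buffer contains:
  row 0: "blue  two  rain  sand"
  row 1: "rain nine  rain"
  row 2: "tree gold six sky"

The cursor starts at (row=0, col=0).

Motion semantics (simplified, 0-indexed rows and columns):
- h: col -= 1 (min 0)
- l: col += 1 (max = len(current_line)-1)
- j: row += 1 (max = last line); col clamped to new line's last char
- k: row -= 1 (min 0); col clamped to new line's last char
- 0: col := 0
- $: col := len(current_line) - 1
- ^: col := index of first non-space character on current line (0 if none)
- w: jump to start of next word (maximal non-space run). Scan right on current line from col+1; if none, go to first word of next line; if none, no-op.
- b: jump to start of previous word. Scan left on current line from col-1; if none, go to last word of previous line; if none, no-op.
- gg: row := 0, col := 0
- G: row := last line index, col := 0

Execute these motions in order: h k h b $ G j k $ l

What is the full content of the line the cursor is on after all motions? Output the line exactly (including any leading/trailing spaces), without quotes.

Answer: rain nine  rain

Derivation:
After 1 (h): row=0 col=0 char='b'
After 2 (k): row=0 col=0 char='b'
After 3 (h): row=0 col=0 char='b'
After 4 (b): row=0 col=0 char='b'
After 5 ($): row=0 col=20 char='d'
After 6 (G): row=2 col=0 char='t'
After 7 (j): row=2 col=0 char='t'
After 8 (k): row=1 col=0 char='r'
After 9 ($): row=1 col=14 char='n'
After 10 (l): row=1 col=14 char='n'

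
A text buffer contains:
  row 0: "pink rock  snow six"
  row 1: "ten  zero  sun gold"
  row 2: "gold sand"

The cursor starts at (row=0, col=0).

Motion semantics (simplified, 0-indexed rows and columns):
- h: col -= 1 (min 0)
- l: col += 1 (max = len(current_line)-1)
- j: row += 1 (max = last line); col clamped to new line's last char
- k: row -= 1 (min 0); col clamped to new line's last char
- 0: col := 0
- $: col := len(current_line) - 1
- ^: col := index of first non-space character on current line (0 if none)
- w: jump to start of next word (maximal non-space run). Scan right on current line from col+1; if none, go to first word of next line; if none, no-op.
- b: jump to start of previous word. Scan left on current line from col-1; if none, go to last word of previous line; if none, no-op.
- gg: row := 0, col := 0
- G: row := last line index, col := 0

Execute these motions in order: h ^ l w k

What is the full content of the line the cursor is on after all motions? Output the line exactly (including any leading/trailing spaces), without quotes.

After 1 (h): row=0 col=0 char='p'
After 2 (^): row=0 col=0 char='p'
After 3 (l): row=0 col=1 char='i'
After 4 (w): row=0 col=5 char='r'
After 5 (k): row=0 col=5 char='r'

Answer: pink rock  snow six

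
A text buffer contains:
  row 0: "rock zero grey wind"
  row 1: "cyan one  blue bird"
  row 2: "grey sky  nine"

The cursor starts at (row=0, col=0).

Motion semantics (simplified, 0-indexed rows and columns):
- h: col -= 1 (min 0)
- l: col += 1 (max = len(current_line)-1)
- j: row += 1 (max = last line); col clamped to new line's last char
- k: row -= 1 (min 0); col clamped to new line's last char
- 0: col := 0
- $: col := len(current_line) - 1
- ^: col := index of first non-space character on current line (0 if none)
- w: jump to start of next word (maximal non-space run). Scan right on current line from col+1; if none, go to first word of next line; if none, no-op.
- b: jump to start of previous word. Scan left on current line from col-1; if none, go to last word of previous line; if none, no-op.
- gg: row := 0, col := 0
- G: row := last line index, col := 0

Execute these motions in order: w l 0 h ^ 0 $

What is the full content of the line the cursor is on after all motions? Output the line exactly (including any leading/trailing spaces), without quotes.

After 1 (w): row=0 col=5 char='z'
After 2 (l): row=0 col=6 char='e'
After 3 (0): row=0 col=0 char='r'
After 4 (h): row=0 col=0 char='r'
After 5 (^): row=0 col=0 char='r'
After 6 (0): row=0 col=0 char='r'
After 7 ($): row=0 col=18 char='d'

Answer: rock zero grey wind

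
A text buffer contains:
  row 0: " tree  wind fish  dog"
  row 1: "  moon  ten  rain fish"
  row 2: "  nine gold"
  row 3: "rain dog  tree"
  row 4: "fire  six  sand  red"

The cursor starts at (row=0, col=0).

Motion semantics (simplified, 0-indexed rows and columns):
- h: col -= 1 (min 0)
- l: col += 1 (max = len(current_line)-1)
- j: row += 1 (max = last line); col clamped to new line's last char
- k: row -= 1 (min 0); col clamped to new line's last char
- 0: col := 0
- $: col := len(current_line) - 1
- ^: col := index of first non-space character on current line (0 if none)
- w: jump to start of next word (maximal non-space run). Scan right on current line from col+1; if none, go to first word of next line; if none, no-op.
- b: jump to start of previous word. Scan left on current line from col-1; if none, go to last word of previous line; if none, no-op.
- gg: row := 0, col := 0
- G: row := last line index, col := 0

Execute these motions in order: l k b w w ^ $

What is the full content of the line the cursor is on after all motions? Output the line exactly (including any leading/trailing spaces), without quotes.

Answer:  tree  wind fish  dog

Derivation:
After 1 (l): row=0 col=1 char='t'
After 2 (k): row=0 col=1 char='t'
After 3 (b): row=0 col=1 char='t'
After 4 (w): row=0 col=7 char='w'
After 5 (w): row=0 col=12 char='f'
After 6 (^): row=0 col=1 char='t'
After 7 ($): row=0 col=20 char='g'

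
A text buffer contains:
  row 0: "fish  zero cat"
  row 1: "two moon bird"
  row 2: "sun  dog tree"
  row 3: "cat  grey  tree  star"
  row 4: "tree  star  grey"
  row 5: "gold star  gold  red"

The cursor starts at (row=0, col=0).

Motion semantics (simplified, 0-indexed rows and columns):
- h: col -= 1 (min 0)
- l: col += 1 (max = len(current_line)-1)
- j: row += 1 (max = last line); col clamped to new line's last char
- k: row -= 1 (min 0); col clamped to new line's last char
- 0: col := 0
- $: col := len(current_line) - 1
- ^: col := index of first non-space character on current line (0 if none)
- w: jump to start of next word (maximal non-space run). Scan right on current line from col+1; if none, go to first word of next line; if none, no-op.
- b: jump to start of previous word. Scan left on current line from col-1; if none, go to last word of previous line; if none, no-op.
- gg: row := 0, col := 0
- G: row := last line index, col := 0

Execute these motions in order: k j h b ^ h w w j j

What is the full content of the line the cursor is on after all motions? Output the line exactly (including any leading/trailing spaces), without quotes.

After 1 (k): row=0 col=0 char='f'
After 2 (j): row=1 col=0 char='t'
After 3 (h): row=1 col=0 char='t'
After 4 (b): row=0 col=11 char='c'
After 5 (^): row=0 col=0 char='f'
After 6 (h): row=0 col=0 char='f'
After 7 (w): row=0 col=6 char='z'
After 8 (w): row=0 col=11 char='c'
After 9 (j): row=1 col=11 char='r'
After 10 (j): row=2 col=11 char='e'

Answer: sun  dog tree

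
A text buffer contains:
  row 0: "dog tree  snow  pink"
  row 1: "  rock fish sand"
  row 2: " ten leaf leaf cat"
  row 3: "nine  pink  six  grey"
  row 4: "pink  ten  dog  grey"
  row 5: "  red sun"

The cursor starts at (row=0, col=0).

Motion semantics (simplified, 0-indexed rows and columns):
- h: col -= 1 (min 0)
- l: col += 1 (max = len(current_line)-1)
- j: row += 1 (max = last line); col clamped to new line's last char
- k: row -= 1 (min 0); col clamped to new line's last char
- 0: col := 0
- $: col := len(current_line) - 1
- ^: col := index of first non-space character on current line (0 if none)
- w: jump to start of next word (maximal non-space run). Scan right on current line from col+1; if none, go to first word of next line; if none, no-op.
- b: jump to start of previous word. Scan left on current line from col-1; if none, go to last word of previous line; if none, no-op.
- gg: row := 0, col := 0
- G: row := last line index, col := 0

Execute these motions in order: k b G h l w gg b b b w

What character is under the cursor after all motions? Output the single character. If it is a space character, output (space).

After 1 (k): row=0 col=0 char='d'
After 2 (b): row=0 col=0 char='d'
After 3 (G): row=5 col=0 char='_'
After 4 (h): row=5 col=0 char='_'
After 5 (l): row=5 col=1 char='_'
After 6 (w): row=5 col=2 char='r'
After 7 (gg): row=0 col=0 char='d'
After 8 (b): row=0 col=0 char='d'
After 9 (b): row=0 col=0 char='d'
After 10 (b): row=0 col=0 char='d'
After 11 (w): row=0 col=4 char='t'

Answer: t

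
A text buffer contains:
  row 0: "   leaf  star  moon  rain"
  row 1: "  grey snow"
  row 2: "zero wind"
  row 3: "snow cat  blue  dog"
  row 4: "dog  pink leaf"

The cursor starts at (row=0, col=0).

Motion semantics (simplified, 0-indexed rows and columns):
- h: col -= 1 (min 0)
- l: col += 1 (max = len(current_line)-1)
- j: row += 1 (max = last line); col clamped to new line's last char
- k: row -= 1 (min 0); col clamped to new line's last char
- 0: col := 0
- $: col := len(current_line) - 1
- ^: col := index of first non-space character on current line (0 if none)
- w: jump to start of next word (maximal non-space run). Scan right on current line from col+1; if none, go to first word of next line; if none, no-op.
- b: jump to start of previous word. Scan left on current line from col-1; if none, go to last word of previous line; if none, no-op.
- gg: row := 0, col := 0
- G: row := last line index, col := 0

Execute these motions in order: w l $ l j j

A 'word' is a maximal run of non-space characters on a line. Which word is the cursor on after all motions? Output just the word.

Answer: wind

Derivation:
After 1 (w): row=0 col=3 char='l'
After 2 (l): row=0 col=4 char='e'
After 3 ($): row=0 col=24 char='n'
After 4 (l): row=0 col=24 char='n'
After 5 (j): row=1 col=10 char='w'
After 6 (j): row=2 col=8 char='d'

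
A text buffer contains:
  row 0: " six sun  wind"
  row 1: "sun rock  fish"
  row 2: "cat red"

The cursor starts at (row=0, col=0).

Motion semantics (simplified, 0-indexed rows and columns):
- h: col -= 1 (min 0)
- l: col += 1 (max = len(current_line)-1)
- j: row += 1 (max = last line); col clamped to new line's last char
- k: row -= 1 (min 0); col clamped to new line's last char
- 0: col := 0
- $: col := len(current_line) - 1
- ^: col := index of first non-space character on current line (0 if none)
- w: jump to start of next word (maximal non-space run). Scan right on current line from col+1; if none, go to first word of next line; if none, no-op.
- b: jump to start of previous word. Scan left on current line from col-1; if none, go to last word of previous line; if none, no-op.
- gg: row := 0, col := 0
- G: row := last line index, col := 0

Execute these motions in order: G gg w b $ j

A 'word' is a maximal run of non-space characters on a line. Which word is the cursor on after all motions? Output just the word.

Answer: fish

Derivation:
After 1 (G): row=2 col=0 char='c'
After 2 (gg): row=0 col=0 char='_'
After 3 (w): row=0 col=1 char='s'
After 4 (b): row=0 col=1 char='s'
After 5 ($): row=0 col=13 char='d'
After 6 (j): row=1 col=13 char='h'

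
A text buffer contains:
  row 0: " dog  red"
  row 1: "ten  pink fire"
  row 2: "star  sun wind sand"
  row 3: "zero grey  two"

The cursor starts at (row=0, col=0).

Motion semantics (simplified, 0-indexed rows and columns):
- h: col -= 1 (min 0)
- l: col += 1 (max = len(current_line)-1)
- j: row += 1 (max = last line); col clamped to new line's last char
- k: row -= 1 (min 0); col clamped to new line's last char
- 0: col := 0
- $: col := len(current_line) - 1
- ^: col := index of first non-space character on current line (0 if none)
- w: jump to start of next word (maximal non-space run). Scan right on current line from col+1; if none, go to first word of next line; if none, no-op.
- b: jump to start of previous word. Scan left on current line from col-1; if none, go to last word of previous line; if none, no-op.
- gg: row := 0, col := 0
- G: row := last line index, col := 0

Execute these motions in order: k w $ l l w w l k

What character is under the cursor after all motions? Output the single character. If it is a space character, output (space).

After 1 (k): row=0 col=0 char='_'
After 2 (w): row=0 col=1 char='d'
After 3 ($): row=0 col=8 char='d'
After 4 (l): row=0 col=8 char='d'
After 5 (l): row=0 col=8 char='d'
After 6 (w): row=1 col=0 char='t'
After 7 (w): row=1 col=5 char='p'
After 8 (l): row=1 col=6 char='i'
After 9 (k): row=0 col=6 char='r'

Answer: r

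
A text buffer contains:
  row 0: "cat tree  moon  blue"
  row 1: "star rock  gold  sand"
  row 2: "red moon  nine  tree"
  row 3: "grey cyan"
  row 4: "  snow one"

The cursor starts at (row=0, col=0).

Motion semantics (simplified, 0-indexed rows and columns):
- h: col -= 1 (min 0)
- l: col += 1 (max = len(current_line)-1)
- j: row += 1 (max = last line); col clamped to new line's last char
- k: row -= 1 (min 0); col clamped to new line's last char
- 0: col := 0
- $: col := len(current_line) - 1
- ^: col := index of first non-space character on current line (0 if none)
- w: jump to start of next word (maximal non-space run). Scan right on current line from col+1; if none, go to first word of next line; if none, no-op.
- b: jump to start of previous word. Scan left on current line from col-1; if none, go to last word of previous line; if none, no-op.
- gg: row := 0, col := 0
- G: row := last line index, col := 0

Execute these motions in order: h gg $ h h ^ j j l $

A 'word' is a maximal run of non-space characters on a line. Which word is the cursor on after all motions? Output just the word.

After 1 (h): row=0 col=0 char='c'
After 2 (gg): row=0 col=0 char='c'
After 3 ($): row=0 col=19 char='e'
After 4 (h): row=0 col=18 char='u'
After 5 (h): row=0 col=17 char='l'
After 6 (^): row=0 col=0 char='c'
After 7 (j): row=1 col=0 char='s'
After 8 (j): row=2 col=0 char='r'
After 9 (l): row=2 col=1 char='e'
After 10 ($): row=2 col=19 char='e'

Answer: tree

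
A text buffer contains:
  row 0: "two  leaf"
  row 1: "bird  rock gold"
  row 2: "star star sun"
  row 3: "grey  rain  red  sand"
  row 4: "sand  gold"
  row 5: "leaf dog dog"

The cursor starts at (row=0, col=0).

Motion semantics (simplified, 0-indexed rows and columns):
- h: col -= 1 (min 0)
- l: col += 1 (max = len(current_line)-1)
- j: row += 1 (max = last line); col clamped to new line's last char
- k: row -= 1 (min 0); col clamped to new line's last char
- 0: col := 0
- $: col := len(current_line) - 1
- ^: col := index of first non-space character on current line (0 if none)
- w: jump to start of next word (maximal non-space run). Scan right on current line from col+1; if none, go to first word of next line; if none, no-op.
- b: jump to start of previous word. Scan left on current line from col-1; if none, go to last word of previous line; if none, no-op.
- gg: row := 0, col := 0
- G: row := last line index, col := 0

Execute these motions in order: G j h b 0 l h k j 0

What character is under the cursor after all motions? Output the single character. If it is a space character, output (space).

After 1 (G): row=5 col=0 char='l'
After 2 (j): row=5 col=0 char='l'
After 3 (h): row=5 col=0 char='l'
After 4 (b): row=4 col=6 char='g'
After 5 (0): row=4 col=0 char='s'
After 6 (l): row=4 col=1 char='a'
After 7 (h): row=4 col=0 char='s'
After 8 (k): row=3 col=0 char='g'
After 9 (j): row=4 col=0 char='s'
After 10 (0): row=4 col=0 char='s'

Answer: s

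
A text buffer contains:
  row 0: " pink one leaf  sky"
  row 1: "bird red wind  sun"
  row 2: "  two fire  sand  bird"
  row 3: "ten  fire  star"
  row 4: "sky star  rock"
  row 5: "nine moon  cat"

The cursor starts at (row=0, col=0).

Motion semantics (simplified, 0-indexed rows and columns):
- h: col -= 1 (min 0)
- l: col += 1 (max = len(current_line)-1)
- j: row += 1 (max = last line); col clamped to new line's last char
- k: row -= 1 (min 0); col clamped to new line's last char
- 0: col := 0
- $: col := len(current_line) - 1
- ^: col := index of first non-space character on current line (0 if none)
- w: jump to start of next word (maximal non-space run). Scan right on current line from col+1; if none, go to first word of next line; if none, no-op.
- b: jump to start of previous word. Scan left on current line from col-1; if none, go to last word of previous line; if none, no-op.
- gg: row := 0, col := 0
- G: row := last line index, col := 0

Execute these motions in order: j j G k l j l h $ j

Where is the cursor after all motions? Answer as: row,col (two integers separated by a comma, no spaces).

Answer: 5,13

Derivation:
After 1 (j): row=1 col=0 char='b'
After 2 (j): row=2 col=0 char='_'
After 3 (G): row=5 col=0 char='n'
After 4 (k): row=4 col=0 char='s'
After 5 (l): row=4 col=1 char='k'
After 6 (j): row=5 col=1 char='i'
After 7 (l): row=5 col=2 char='n'
After 8 (h): row=5 col=1 char='i'
After 9 ($): row=5 col=13 char='t'
After 10 (j): row=5 col=13 char='t'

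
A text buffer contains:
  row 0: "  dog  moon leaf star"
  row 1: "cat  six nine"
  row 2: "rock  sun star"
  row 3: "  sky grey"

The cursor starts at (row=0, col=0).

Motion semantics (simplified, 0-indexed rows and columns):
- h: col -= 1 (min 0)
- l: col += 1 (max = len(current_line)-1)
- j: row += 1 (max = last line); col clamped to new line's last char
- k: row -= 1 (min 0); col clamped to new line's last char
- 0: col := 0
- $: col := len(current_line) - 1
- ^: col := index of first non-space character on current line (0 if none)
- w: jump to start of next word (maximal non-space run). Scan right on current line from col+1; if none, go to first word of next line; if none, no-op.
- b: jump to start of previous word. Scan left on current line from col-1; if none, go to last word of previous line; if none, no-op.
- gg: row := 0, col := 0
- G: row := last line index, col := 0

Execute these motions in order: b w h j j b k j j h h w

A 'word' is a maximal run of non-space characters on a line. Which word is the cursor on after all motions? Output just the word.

Answer: sky

Derivation:
After 1 (b): row=0 col=0 char='_'
After 2 (w): row=0 col=2 char='d'
After 3 (h): row=0 col=1 char='_'
After 4 (j): row=1 col=1 char='a'
After 5 (j): row=2 col=1 char='o'
After 6 (b): row=2 col=0 char='r'
After 7 (k): row=1 col=0 char='c'
After 8 (j): row=2 col=0 char='r'
After 9 (j): row=3 col=0 char='_'
After 10 (h): row=3 col=0 char='_'
After 11 (h): row=3 col=0 char='_'
After 12 (w): row=3 col=2 char='s'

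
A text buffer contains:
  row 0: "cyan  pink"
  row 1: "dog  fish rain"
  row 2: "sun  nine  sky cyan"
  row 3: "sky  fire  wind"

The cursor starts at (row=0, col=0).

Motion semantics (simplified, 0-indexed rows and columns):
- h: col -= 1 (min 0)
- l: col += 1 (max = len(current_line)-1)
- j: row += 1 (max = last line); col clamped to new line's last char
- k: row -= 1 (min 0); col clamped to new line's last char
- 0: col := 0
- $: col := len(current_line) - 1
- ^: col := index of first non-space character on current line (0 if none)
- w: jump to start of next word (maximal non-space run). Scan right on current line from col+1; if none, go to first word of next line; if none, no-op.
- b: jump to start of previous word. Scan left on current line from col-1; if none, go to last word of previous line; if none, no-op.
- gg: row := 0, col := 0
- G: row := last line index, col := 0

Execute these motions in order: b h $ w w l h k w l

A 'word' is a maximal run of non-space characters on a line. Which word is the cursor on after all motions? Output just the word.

Answer: pink

Derivation:
After 1 (b): row=0 col=0 char='c'
After 2 (h): row=0 col=0 char='c'
After 3 ($): row=0 col=9 char='k'
After 4 (w): row=1 col=0 char='d'
After 5 (w): row=1 col=5 char='f'
After 6 (l): row=1 col=6 char='i'
After 7 (h): row=1 col=5 char='f'
After 8 (k): row=0 col=5 char='_'
After 9 (w): row=0 col=6 char='p'
After 10 (l): row=0 col=7 char='i'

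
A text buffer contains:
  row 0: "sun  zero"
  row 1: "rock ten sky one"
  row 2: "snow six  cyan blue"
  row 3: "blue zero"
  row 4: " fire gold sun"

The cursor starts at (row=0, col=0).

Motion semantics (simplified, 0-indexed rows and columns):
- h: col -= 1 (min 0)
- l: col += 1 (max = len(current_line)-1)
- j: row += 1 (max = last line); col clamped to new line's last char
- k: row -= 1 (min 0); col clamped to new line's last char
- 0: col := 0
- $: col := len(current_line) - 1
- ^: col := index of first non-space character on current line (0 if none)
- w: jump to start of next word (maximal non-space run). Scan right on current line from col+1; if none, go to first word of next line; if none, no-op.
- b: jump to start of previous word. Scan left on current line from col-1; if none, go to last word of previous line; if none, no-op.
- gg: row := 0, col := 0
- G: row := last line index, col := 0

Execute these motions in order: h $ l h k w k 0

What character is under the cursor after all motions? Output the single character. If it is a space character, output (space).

After 1 (h): row=0 col=0 char='s'
After 2 ($): row=0 col=8 char='o'
After 3 (l): row=0 col=8 char='o'
After 4 (h): row=0 col=7 char='r'
After 5 (k): row=0 col=7 char='r'
After 6 (w): row=1 col=0 char='r'
After 7 (k): row=0 col=0 char='s'
After 8 (0): row=0 col=0 char='s'

Answer: s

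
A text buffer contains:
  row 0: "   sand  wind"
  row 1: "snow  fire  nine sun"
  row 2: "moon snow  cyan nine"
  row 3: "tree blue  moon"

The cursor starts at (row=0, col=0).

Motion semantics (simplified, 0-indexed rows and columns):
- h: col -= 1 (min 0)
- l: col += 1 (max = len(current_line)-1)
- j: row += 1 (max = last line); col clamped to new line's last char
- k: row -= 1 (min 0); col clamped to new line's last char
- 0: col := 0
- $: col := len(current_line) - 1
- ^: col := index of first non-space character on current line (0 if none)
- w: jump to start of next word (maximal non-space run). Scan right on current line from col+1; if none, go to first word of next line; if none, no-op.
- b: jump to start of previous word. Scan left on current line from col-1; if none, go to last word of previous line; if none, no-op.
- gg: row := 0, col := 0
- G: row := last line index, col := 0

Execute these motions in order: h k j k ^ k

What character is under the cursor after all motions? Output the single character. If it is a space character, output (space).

Answer: s

Derivation:
After 1 (h): row=0 col=0 char='_'
After 2 (k): row=0 col=0 char='_'
After 3 (j): row=1 col=0 char='s'
After 4 (k): row=0 col=0 char='_'
After 5 (^): row=0 col=3 char='s'
After 6 (k): row=0 col=3 char='s'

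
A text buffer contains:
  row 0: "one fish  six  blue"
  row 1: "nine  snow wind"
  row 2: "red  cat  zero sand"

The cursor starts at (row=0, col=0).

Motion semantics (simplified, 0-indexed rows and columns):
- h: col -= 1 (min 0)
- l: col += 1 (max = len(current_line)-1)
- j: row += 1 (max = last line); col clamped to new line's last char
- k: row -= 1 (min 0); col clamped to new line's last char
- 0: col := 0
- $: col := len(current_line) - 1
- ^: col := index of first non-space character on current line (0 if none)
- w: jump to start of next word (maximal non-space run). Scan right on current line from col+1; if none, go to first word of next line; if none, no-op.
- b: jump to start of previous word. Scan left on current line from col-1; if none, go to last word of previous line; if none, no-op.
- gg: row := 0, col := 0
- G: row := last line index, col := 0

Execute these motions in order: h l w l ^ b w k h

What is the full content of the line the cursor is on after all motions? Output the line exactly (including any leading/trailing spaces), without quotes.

After 1 (h): row=0 col=0 char='o'
After 2 (l): row=0 col=1 char='n'
After 3 (w): row=0 col=4 char='f'
After 4 (l): row=0 col=5 char='i'
After 5 (^): row=0 col=0 char='o'
After 6 (b): row=0 col=0 char='o'
After 7 (w): row=0 col=4 char='f'
After 8 (k): row=0 col=4 char='f'
After 9 (h): row=0 col=3 char='_'

Answer: one fish  six  blue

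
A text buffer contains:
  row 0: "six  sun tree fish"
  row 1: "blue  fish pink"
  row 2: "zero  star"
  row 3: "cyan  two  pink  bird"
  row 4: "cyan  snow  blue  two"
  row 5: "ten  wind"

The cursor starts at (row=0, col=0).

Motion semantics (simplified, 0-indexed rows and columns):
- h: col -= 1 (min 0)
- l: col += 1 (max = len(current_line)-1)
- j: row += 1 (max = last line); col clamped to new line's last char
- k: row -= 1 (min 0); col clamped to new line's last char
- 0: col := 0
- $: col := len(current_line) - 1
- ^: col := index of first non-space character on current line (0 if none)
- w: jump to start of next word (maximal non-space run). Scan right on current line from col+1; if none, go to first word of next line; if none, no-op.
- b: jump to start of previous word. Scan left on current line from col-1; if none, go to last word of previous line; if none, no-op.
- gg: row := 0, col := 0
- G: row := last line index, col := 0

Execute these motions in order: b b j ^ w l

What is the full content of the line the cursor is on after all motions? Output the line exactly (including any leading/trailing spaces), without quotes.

Answer: blue  fish pink

Derivation:
After 1 (b): row=0 col=0 char='s'
After 2 (b): row=0 col=0 char='s'
After 3 (j): row=1 col=0 char='b'
After 4 (^): row=1 col=0 char='b'
After 5 (w): row=1 col=6 char='f'
After 6 (l): row=1 col=7 char='i'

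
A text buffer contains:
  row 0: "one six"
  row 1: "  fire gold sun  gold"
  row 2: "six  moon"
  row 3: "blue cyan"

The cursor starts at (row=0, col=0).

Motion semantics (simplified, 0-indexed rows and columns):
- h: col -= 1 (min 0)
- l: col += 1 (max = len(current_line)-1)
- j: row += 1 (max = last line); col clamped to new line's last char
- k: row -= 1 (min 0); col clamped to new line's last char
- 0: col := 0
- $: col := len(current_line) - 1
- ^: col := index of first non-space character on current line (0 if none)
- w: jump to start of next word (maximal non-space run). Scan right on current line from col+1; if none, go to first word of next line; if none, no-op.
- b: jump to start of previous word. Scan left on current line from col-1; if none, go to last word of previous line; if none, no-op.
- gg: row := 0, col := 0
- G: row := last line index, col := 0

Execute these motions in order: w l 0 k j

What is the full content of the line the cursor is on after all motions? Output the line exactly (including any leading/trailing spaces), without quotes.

After 1 (w): row=0 col=4 char='s'
After 2 (l): row=0 col=5 char='i'
After 3 (0): row=0 col=0 char='o'
After 4 (k): row=0 col=0 char='o'
After 5 (j): row=1 col=0 char='_'

Answer:   fire gold sun  gold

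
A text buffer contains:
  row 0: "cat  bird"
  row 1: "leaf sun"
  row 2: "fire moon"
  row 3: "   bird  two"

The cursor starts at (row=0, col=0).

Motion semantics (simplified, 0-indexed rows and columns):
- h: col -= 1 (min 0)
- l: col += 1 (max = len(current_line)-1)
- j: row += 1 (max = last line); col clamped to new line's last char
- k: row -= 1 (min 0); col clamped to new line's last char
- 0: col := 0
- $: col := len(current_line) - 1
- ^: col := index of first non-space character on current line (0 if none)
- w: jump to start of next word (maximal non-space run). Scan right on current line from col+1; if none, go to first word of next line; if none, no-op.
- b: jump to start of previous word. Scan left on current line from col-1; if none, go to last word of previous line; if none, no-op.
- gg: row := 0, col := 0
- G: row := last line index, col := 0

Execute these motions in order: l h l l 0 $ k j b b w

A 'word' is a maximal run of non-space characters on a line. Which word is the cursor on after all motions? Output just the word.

After 1 (l): row=0 col=1 char='a'
After 2 (h): row=0 col=0 char='c'
After 3 (l): row=0 col=1 char='a'
After 4 (l): row=0 col=2 char='t'
After 5 (0): row=0 col=0 char='c'
After 6 ($): row=0 col=8 char='d'
After 7 (k): row=0 col=8 char='d'
After 8 (j): row=1 col=7 char='n'
After 9 (b): row=1 col=5 char='s'
After 10 (b): row=1 col=0 char='l'
After 11 (w): row=1 col=5 char='s'

Answer: sun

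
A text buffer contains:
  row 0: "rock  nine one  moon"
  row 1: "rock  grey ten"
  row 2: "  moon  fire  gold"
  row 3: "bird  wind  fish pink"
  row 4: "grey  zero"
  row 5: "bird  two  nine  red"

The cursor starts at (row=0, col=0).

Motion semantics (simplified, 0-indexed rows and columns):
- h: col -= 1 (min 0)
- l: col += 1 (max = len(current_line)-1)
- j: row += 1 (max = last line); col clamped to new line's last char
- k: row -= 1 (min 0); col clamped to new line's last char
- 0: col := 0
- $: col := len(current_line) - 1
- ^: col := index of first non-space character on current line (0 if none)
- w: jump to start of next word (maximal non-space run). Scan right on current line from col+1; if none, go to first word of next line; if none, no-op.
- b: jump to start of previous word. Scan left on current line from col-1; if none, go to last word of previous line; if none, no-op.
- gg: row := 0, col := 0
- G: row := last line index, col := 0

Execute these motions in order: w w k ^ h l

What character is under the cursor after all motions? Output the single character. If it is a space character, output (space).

Answer: o

Derivation:
After 1 (w): row=0 col=6 char='n'
After 2 (w): row=0 col=11 char='o'
After 3 (k): row=0 col=11 char='o'
After 4 (^): row=0 col=0 char='r'
After 5 (h): row=0 col=0 char='r'
After 6 (l): row=0 col=1 char='o'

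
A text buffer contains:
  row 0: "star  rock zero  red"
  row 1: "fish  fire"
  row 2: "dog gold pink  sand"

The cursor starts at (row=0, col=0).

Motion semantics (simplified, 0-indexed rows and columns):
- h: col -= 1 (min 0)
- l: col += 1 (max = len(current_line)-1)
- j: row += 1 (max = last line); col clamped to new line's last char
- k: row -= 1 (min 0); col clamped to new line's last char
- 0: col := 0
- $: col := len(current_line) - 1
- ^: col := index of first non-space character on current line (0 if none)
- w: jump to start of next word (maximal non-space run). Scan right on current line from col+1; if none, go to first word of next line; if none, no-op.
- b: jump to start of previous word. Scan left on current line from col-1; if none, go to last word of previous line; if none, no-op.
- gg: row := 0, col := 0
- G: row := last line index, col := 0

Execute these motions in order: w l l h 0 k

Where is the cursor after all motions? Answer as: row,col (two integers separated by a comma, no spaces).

After 1 (w): row=0 col=6 char='r'
After 2 (l): row=0 col=7 char='o'
After 3 (l): row=0 col=8 char='c'
After 4 (h): row=0 col=7 char='o'
After 5 (0): row=0 col=0 char='s'
After 6 (k): row=0 col=0 char='s'

Answer: 0,0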